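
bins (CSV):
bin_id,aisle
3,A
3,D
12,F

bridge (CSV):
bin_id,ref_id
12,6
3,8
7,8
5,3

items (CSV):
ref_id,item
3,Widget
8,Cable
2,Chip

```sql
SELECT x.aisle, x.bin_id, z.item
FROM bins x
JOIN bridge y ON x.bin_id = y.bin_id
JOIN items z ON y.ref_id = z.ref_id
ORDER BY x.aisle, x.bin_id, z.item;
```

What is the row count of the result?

Evaluate left to right. First `bins x INNER JOIN bridge y` on bin_id: 3 row(s).
Then INNER JOIN `items z` on ref_id: keep only rows whose y.ref_id appears in z.
Result: 2 row(s).

2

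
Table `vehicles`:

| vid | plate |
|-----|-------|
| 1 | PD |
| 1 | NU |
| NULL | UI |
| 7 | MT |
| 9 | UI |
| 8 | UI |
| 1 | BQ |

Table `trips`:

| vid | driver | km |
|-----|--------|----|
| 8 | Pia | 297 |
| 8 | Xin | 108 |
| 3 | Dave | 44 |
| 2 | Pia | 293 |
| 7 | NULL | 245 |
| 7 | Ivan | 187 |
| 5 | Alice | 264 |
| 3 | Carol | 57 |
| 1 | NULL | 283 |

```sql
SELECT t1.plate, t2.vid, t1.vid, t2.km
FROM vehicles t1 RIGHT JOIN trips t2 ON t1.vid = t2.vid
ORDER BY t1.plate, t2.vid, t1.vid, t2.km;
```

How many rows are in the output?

RIGHT JOIN keeps every row from `trips`; unmatched rows get NULL for `vehicles`'s columns.
Matching on t1.vid = t2.vid. A NULL in a compared column never satisfies the condition.
- t1[0] vid=1 → 1 match(es) in t2 → 1 row(s).
- t1[1] vid=1 → 1 match(es) in t2 → 1 row(s).
- t1[2] vid=NULL → no match.
- t1[3] vid=7 → 2 match(es) in t2 → 2 row(s).
- t1[4] vid=9 → no match.
- t1[5] vid=8 → 2 match(es) in t2 → 2 row(s).
- t1[6] vid=1 → 1 match(es) in t2 → 1 row(s).
- plus 4 unmatched t2 row(s), each kept with NULL t1 columns.
Total: 7 matched + 4 padded = 11 rows.

11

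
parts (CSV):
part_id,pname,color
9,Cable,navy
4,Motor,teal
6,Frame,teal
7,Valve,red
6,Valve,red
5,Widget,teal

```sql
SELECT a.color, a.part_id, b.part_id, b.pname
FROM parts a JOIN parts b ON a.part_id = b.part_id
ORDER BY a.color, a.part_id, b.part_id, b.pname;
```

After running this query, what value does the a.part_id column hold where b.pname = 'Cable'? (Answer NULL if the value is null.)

INNER JOIN keeps only pairs where the ON condition holds.
Matching on a.part_id = b.part_id.
- a row (part_id=9): matches 1 b row(s) → 1 output row(s).
- a row (part_id=4): matches 1 b row(s) → 1 output row(s).
- a row (part_id=6): matches 2 b row(s) → 2 output row(s).
- a row (part_id=7): matches 1 b row(s) → 1 output row(s).
- a row (part_id=6): matches 2 b row(s) → 2 output row(s).
- a row (part_id=5): matches 1 b row(s) → 1 output row(s).

9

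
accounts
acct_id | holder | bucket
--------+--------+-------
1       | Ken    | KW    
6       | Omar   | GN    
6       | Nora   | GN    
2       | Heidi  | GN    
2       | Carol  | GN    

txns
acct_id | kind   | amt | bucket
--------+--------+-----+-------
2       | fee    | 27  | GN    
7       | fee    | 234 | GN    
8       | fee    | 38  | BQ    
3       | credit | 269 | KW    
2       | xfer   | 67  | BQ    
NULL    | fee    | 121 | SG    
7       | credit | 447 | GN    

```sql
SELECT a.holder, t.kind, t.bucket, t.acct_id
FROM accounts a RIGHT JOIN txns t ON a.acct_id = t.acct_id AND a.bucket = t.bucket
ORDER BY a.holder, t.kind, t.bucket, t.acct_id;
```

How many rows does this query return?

8

RIGHT JOIN keeps every row from `txns`; unmatched rows get NULL for `accounts`'s columns.
Matching on a.acct_id = t.acct_id AND a.bucket = t.bucket. A NULL in a compared column never satisfies the condition.
Matched pairs: 2; unmatched t rows kept: 6.
Total: 2 matched + 6 padded = 8 rows.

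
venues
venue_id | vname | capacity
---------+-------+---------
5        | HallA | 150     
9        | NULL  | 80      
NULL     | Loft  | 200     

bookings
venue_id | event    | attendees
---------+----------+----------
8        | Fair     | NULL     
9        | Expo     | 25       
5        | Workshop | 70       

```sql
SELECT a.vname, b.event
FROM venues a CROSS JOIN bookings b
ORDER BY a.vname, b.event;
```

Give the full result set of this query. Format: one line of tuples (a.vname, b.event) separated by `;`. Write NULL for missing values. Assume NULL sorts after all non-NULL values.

CROSS JOIN pairs every row of `venues` with every row of `bookings`: 3 × 3 = 9 rows.

(HallA, Expo); (HallA, Fair); (HallA, Workshop); (Loft, Expo); (Loft, Fair); (Loft, Workshop); (NULL, Expo); (NULL, Fair); (NULL, Workshop)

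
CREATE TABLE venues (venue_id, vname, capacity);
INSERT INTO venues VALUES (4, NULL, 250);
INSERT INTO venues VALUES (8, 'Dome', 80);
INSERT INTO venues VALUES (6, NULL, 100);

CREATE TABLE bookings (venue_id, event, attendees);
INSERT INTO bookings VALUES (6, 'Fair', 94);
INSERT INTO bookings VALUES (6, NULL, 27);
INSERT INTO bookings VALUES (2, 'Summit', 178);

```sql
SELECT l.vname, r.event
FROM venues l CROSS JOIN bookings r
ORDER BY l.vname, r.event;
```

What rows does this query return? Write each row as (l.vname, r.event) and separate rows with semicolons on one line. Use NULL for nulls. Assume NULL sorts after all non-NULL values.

(Dome, Fair); (Dome, Summit); (Dome, NULL); (NULL, Fair); (NULL, Fair); (NULL, Summit); (NULL, Summit); (NULL, NULL); (NULL, NULL)

CROSS JOIN pairs every row of `venues` with every row of `bookings`: 3 × 3 = 9 rows.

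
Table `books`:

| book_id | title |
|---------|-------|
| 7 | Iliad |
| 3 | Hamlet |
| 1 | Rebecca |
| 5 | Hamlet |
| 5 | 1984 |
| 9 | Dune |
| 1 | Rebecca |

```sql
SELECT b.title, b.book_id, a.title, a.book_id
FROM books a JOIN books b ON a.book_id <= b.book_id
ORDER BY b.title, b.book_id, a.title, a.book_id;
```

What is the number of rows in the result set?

30

INNER JOIN keeps only pairs where the ON condition holds.
Matching on a.book_id <= b.book_id.
- a[0] book_id=7 → 2 match(es) in b → 2 row(s).
- a[1] book_id=3 → 5 match(es) in b → 5 row(s).
- a[2] book_id=1 → 7 match(es) in b → 7 row(s).
- a[3] book_id=5 → 4 match(es) in b → 4 row(s).
- a[4] book_id=5 → 4 match(es) in b → 4 row(s).
- a[5] book_id=9 → 1 match(es) in b → 1 row(s).
- a[6] book_id=1 → 7 match(es) in b → 7 row(s).
Total: 30 rows.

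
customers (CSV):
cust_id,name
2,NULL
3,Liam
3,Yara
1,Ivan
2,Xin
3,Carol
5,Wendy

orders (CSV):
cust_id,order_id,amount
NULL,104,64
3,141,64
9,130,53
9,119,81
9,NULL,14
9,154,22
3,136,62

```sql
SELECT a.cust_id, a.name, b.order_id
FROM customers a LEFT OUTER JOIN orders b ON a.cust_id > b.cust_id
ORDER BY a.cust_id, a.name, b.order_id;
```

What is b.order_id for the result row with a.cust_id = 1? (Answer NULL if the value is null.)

LEFT JOIN keeps every row from `customers`; unmatched rows get NULL for `orders`'s columns.
Matching on a.cust_id > b.cust_id. A NULL in a compared column never satisfies the condition.
- a[0] cust_id=2 → no match; kept with NULLs on the b side.
- a[1] cust_id=3 → no match; kept with NULLs on the b side.
- a[2] cust_id=3 → no match; kept with NULLs on the b side.
- a[3] cust_id=1 → no match; kept with NULLs on the b side.
- a[4] cust_id=2 → no match; kept with NULLs on the b side.
- a[5] cust_id=3 → no match; kept with NULLs on the b side.
- a[6] cust_id=5 → 2 match(es) in b → 2 row(s).

NULL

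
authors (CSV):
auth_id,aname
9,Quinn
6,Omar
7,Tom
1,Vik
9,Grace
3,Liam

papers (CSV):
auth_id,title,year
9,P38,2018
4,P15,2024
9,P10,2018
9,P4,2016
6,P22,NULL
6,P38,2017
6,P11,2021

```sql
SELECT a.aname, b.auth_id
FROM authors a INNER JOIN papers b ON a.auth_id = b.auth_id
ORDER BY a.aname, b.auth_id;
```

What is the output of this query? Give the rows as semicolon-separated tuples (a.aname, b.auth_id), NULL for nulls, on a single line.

INNER JOIN keeps only pairs where the ON condition holds.
Matching on a.auth_id = b.auth_id.
- a (auth_id=9) pairs with 3 row(s) of b.
- a (auth_id=6) pairs with 3 row(s) of b.
- a (auth_id=7) has no partner → excluded.
- a (auth_id=1) has no partner → excluded.
- a (auth_id=9) pairs with 3 row(s) of b.
- a (auth_id=3) has no partner → excluded.
After projecting and ordering:
a.aname | b.auth_id
Grace | 9
Grace | 9
Grace | 9
Omar | 6
Omar | 6
Omar | 6
Quinn | 9
Quinn | 9
Quinn | 9

(Grace, 9); (Grace, 9); (Grace, 9); (Omar, 6); (Omar, 6); (Omar, 6); (Quinn, 9); (Quinn, 9); (Quinn, 9)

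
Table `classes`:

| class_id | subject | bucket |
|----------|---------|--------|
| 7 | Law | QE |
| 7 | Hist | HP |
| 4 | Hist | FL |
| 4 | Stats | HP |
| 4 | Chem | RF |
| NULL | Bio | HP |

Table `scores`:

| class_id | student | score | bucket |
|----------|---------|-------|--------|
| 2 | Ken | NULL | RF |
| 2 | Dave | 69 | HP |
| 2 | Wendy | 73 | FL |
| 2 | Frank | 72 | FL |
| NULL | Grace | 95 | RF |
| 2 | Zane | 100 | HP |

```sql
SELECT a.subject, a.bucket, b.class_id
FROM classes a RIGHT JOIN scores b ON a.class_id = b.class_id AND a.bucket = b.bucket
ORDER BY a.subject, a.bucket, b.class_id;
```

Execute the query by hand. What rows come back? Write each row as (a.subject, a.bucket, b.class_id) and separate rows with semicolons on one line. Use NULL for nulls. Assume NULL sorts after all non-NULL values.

(NULL, NULL, 2); (NULL, NULL, 2); (NULL, NULL, 2); (NULL, NULL, 2); (NULL, NULL, 2); (NULL, NULL, NULL)

RIGHT JOIN keeps every row from `scores`; unmatched rows get NULL for `classes`'s columns.
Matching on a.class_id = b.class_id AND a.bucket = b.bucket. A NULL in a compared column never satisfies the condition.
Matched pairs: 0; unmatched b rows kept: 6.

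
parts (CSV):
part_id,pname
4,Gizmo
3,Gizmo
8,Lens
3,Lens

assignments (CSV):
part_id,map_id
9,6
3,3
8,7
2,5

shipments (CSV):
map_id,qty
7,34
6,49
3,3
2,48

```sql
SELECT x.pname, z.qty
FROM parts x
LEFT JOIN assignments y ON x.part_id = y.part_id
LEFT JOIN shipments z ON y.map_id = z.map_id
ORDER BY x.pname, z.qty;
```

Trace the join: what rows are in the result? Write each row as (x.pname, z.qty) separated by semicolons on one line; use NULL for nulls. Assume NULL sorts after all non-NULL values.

(Gizmo, 3); (Gizmo, NULL); (Lens, 3); (Lens, 34)

Joins associate left-to-right: parts LEFT JOIN assignments on part_id gives 4 intermediate row(s).
Then LEFT JOIN `shipments z` on map_id: each of those 4 rows is kept; rows whose y.map_id has no match in z get NULL for z's columns.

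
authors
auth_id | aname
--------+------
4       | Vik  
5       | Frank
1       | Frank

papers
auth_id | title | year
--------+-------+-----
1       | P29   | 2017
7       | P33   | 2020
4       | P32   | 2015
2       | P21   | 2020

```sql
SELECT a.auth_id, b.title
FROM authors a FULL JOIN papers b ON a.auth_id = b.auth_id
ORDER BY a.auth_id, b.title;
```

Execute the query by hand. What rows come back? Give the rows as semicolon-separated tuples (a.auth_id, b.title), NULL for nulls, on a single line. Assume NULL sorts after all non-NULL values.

FULL OUTER JOIN keeps every row from both sides; unmatched rows get NULL for the other side's columns.
Matching on a.auth_id = b.auth_id.
- a[0] auth_id=4 → 1 match(es) in b → 1 row(s).
- a[1] auth_id=5 → no match; kept with NULLs on the b side.
- a[2] auth_id=1 → 1 match(es) in b → 1 row(s).
- 2 b row(s) had no a match → kept, a columns NULL.
After projecting and ordering:
a.auth_id | b.title
1 | P29
4 | P32
5 | NULL
NULL | P21
NULL | P33

(1, P29); (4, P32); (5, NULL); (NULL, P21); (NULL, P33)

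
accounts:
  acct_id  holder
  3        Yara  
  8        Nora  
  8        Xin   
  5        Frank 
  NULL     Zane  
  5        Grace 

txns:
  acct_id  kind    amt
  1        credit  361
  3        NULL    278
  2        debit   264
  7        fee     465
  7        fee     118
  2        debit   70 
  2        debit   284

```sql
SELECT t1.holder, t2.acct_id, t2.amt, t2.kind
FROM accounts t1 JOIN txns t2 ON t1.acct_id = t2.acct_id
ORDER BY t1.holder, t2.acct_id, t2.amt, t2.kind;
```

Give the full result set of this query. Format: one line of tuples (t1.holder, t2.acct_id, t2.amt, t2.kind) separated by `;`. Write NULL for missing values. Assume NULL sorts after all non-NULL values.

INNER JOIN keeps only pairs where the ON condition holds.
Matching on t1.acct_id = t2.acct_id. A NULL in a compared column never satisfies the condition.
- acct_id=3: 1 matching t2 row(s), so 1 row(s) emitted.
- acct_id=8: no matching t2 row, dropped.
- acct_id=8: no matching t2 row, dropped.
- acct_id=5: no matching t2 row, dropped.
- acct_id=NULL: no matching t2 row, dropped.
- acct_id=5: no matching t2 row, dropped.
After projecting and ordering:
t1.holder | t2.acct_id | t2.amt | t2.kind
Yara | 3 | 278 | NULL

(Yara, 3, 278, NULL)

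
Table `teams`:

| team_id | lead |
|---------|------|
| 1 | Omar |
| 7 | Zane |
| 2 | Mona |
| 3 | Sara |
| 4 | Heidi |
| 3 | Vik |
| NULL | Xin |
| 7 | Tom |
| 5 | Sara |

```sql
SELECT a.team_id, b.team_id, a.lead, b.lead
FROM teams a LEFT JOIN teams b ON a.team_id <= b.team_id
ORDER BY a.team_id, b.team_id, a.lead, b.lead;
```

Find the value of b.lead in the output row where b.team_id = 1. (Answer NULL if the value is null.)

Omar

LEFT JOIN keeps every row from `teams a`; unmatched rows get NULL for `teams b`'s columns.
Matching on a.team_id <= b.team_id. A NULL in a compared column never satisfies the condition.
- a[0] team_id=1 → 8 match(es) in b → 8 row(s).
- a[1] team_id=7 → 2 match(es) in b → 2 row(s).
- a[2] team_id=2 → 7 match(es) in b → 7 row(s).
- a[3] team_id=3 → 6 match(es) in b → 6 row(s).
- a[4] team_id=4 → 4 match(es) in b → 4 row(s).
- a[5] team_id=3 → 6 match(es) in b → 6 row(s).
- a[6] team_id=NULL → no match; kept with NULLs on the b side.
- a[7] team_id=7 → 2 match(es) in b → 2 row(s).
- a[8] team_id=5 → 3 match(es) in b → 3 row(s).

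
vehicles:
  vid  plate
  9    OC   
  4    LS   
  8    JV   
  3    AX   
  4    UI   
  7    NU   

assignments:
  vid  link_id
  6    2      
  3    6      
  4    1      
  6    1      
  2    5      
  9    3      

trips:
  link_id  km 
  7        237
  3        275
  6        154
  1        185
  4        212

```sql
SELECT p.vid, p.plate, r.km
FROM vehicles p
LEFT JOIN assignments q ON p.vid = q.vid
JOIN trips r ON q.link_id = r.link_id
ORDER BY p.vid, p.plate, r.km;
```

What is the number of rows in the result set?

4

Joins associate left-to-right: vehicles LEFT JOIN assignments on vid gives 6 intermediate row(s).
Then INNER JOIN `trips r` on link_id: keep only rows whose q.link_id appears in r.
Result: 4 row(s).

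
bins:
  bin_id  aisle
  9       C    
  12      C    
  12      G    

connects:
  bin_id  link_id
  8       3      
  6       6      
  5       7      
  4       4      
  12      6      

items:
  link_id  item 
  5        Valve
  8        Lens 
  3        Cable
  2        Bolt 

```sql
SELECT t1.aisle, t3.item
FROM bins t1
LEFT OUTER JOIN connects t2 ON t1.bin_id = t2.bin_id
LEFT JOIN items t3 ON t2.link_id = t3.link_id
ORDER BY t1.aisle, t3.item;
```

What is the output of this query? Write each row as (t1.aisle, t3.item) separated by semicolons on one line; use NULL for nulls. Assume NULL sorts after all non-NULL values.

(C, NULL); (C, NULL); (G, NULL)

Evaluate left to right. First `bins t1 LEFT JOIN connects t2` on bin_id: 3 row(s).
Then LEFT JOIN `items t3` on link_id: each of those 3 rows is kept; rows whose t2.link_id has no match in t3 get NULL for t3's columns.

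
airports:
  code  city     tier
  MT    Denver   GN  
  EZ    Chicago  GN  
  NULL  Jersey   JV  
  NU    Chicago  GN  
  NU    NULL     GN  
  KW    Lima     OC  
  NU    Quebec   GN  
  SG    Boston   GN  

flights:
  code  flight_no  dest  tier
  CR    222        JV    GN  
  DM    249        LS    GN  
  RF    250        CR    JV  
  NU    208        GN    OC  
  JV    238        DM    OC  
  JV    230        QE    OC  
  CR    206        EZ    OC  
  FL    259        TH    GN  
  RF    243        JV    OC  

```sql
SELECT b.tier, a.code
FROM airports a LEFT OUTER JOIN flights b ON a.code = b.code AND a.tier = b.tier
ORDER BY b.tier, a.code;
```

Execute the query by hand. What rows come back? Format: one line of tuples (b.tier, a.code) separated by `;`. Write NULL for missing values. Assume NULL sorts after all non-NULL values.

LEFT JOIN keeps every row from `airports`; unmatched rows get NULL for `flights`'s columns.
Matching on a.code = b.code AND a.tier = b.tier. A NULL in a compared column never satisfies the condition.
- a[0] code=MT, tier=GN → no match; kept with NULLs on the b side.
- a[1] code=EZ, tier=GN → no match; kept with NULLs on the b side.
- a[2] code=NULL, tier=JV → no match; kept with NULLs on the b side.
- a[3] code=NU, tier=GN → no match; kept with NULLs on the b side.
- a[4] code=NU, tier=GN → no match; kept with NULLs on the b side.
- a[5] code=KW, tier=OC → no match; kept with NULLs on the b side.
- a[6] code=NU, tier=GN → no match; kept with NULLs on the b side.
- a[7] code=SG, tier=GN → no match; kept with NULLs on the b side.
After projecting and ordering:
b.tier | a.code
NULL | EZ
NULL | KW
NULL | MT
NULL | NU
NULL | NU
NULL | NU
NULL | SG
NULL | NULL

(NULL, EZ); (NULL, KW); (NULL, MT); (NULL, NU); (NULL, NU); (NULL, NU); (NULL, SG); (NULL, NULL)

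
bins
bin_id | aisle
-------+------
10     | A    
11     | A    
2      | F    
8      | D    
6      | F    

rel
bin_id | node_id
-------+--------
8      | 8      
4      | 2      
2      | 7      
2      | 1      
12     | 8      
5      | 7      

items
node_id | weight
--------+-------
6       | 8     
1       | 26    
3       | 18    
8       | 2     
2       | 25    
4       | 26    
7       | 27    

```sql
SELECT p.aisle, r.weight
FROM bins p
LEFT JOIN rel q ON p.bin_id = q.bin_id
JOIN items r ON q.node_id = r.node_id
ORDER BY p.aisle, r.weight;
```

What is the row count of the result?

3

Joins associate left-to-right: bins LEFT JOIN rel on bin_id gives 6 intermediate row(s).
Then INNER JOIN `items r` on node_id: keep only rows whose q.node_id appears in r.
Result: 3 row(s).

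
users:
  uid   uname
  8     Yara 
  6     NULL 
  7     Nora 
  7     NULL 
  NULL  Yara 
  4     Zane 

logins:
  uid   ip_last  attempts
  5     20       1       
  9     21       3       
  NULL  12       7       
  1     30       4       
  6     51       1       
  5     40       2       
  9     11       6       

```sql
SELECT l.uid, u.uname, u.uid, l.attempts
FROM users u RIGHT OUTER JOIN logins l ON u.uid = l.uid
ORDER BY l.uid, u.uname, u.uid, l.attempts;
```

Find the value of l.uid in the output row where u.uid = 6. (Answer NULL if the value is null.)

RIGHT JOIN keeps every row from `logins`; unmatched rows get NULL for `users`'s columns.
Matching on u.uid = l.uid. A NULL in a compared column never satisfies the condition.
Matched pairs: 1; unmatched l rows kept: 6.

6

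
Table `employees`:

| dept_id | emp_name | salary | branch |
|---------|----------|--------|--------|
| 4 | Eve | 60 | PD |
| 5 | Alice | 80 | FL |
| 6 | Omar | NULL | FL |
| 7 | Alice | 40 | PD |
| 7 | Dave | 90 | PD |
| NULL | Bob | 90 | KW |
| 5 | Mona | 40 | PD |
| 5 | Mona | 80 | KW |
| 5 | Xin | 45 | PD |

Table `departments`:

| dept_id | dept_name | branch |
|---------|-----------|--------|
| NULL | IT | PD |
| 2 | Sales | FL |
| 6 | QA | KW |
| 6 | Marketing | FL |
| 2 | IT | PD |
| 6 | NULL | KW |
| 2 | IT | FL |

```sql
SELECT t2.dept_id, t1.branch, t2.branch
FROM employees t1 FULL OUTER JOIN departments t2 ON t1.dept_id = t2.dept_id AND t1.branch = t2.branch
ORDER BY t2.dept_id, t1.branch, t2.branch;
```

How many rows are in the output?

FULL OUTER JOIN keeps every row from both sides; unmatched rows get NULL for the other side's columns.
Matching on t1.dept_id = t2.dept_id AND t1.branch = t2.branch. A NULL in a compared column never satisfies the condition.
Matched pairs: 1; unmatched t1 rows kept: 8; unmatched t2 rows kept: 6.
Total: 1 matched + 14 padded = 15 rows.

15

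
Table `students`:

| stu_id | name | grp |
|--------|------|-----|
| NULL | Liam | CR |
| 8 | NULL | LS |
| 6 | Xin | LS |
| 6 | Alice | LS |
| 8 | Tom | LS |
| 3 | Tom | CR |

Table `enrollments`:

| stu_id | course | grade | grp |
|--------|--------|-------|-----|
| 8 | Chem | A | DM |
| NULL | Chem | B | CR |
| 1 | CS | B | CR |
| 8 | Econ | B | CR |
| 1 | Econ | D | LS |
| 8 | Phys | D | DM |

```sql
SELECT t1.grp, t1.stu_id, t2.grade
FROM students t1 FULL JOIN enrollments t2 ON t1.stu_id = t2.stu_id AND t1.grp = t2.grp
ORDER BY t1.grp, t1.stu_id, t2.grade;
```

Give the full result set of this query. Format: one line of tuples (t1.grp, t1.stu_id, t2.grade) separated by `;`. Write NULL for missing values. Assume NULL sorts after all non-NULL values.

FULL OUTER JOIN keeps every row from both sides; unmatched rows get NULL for the other side's columns.
Matching on t1.stu_id = t2.stu_id AND t1.grp = t2.grp. A NULL in a compared column never satisfies the condition.
- t1[0] stu_id=NULL, grp=CR → no match; kept with NULLs on the t2 side.
- t1[1] stu_id=8, grp=LS → no match; kept with NULLs on the t2 side.
- t1[2] stu_id=6, grp=LS → no match; kept with NULLs on the t2 side.
- t1[3] stu_id=6, grp=LS → no match; kept with NULLs on the t2 side.
- t1[4] stu_id=8, grp=LS → no match; kept with NULLs on the t2 side.
- t1[5] stu_id=3, grp=CR → no match; kept with NULLs on the t2 side.
- 6 t2 row(s) had no t1 match → kept, t1 columns NULL.

(CR, 3, NULL); (CR, NULL, NULL); (LS, 6, NULL); (LS, 6, NULL); (LS, 8, NULL); (LS, 8, NULL); (NULL, NULL, A); (NULL, NULL, B); (NULL, NULL, B); (NULL, NULL, B); (NULL, NULL, D); (NULL, NULL, D)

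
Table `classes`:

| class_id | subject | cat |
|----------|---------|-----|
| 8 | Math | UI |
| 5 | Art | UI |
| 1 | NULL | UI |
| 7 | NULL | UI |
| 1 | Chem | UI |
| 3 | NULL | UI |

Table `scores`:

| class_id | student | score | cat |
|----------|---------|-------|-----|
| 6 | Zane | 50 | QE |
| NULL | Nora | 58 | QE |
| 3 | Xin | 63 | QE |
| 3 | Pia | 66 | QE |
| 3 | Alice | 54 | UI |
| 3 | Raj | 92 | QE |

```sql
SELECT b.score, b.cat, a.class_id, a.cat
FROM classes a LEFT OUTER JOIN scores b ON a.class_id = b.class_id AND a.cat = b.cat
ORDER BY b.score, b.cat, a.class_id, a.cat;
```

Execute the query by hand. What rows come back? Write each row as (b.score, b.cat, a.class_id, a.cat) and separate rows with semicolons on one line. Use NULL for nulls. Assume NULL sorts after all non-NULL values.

(54, UI, 3, UI); (NULL, NULL, 1, UI); (NULL, NULL, 1, UI); (NULL, NULL, 5, UI); (NULL, NULL, 7, UI); (NULL, NULL, 8, UI)

LEFT JOIN keeps every row from `classes`; unmatched rows get NULL for `scores`'s columns.
Matching on a.class_id = b.class_id AND a.cat = b.cat. A NULL in a compared column never satisfies the condition.
Matched pairs: 1; unmatched a rows kept: 5.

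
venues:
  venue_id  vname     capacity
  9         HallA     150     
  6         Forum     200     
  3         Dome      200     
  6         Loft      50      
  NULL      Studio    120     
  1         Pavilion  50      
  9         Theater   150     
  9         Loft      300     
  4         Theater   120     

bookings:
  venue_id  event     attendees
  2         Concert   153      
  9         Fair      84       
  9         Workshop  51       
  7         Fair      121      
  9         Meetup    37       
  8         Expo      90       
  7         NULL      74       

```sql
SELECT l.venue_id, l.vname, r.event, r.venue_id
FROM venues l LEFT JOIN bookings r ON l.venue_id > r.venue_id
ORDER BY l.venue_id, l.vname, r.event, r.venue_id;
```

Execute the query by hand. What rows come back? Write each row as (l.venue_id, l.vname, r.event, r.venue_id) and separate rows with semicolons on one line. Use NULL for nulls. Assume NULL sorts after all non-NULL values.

LEFT JOIN keeps every row from `venues`; unmatched rows get NULL for `bookings`'s columns.
Matching on l.venue_id > r.venue_id. A NULL in a compared column never satisfies the condition.
- venue_id=9: 4 matching r row(s), so 4 row(s) emitted.
- venue_id=6: 1 matching r row(s), so 1 row(s) emitted.
- venue_id=3: 1 matching r row(s), so 1 row(s) emitted.
- venue_id=6: 1 matching r row(s), so 1 row(s) emitted.
- venue_id=NULL: no r row matches, row kept with r columns NULL.
- venue_id=1: no r row matches, row kept with r columns NULL.
- venue_id=9: 4 matching r row(s), so 4 row(s) emitted.
- venue_id=9: 4 matching r row(s), so 4 row(s) emitted.
- venue_id=4: 1 matching r row(s), so 1 row(s) emitted.

(1, Pavilion, NULL, NULL); (3, Dome, Concert, 2); (4, Theater, Concert, 2); (6, Forum, Concert, 2); (6, Loft, Concert, 2); (9, HallA, Concert, 2); (9, HallA, Expo, 8); (9, HallA, Fair, 7); (9, HallA, NULL, 7); (9, Loft, Concert, 2); (9, Loft, Expo, 8); (9, Loft, Fair, 7); (9, Loft, NULL, 7); (9, Theater, Concert, 2); (9, Theater, Expo, 8); (9, Theater, Fair, 7); (9, Theater, NULL, 7); (NULL, Studio, NULL, NULL)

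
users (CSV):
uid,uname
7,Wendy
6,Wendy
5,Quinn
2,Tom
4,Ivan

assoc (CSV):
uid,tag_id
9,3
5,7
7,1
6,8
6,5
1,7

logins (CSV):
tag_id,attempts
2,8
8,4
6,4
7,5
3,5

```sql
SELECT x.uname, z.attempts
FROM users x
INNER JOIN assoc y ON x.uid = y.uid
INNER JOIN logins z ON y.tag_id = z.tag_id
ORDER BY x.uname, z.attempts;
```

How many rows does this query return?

Evaluate left to right. First `users x INNER JOIN assoc y` on uid: 4 row(s).
Then INNER JOIN `logins z` on tag_id: keep only rows whose y.tag_id appears in z.
Result: 2 row(s).

2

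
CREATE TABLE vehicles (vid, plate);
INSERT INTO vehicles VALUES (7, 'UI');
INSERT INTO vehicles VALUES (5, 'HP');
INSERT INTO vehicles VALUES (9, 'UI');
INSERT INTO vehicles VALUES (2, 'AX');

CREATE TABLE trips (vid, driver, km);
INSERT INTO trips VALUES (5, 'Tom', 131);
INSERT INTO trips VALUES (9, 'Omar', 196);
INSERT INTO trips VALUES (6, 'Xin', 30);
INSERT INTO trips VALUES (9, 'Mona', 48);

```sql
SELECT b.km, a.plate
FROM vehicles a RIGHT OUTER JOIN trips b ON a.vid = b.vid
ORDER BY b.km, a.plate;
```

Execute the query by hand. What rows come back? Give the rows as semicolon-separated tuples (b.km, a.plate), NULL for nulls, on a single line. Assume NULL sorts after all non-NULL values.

(30, NULL); (48, UI); (131, HP); (196, UI)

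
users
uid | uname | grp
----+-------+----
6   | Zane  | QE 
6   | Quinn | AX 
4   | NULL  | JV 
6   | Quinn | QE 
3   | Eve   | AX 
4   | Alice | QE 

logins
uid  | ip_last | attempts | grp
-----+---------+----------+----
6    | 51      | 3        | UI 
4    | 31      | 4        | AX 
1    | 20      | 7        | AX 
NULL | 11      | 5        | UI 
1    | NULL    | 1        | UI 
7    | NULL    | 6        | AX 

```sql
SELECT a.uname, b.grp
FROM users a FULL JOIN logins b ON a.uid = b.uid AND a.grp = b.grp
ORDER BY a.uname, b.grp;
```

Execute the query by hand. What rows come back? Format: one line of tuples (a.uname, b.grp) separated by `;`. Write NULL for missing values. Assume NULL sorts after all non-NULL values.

(Alice, NULL); (Eve, NULL); (Quinn, NULL); (Quinn, NULL); (Zane, NULL); (NULL, AX); (NULL, AX); (NULL, AX); (NULL, UI); (NULL, UI); (NULL, UI); (NULL, NULL)

FULL OUTER JOIN keeps every row from both sides; unmatched rows get NULL for the other side's columns.
Matching on a.uid = b.uid AND a.grp = b.grp. A NULL in a compared column never satisfies the condition.
- a row (uid=6, grp=QE): no match → kept, b columns NULL.
- a row (uid=6, grp=AX): no match → kept, b columns NULL.
- a row (uid=4, grp=JV): no match → kept, b columns NULL.
- a row (uid=6, grp=QE): no match → kept, b columns NULL.
- a row (uid=3, grp=AX): no match → kept, b columns NULL.
- a row (uid=4, grp=QE): no match → kept, b columns NULL.
- plus 6 unmatched b row(s), each kept with NULL a columns.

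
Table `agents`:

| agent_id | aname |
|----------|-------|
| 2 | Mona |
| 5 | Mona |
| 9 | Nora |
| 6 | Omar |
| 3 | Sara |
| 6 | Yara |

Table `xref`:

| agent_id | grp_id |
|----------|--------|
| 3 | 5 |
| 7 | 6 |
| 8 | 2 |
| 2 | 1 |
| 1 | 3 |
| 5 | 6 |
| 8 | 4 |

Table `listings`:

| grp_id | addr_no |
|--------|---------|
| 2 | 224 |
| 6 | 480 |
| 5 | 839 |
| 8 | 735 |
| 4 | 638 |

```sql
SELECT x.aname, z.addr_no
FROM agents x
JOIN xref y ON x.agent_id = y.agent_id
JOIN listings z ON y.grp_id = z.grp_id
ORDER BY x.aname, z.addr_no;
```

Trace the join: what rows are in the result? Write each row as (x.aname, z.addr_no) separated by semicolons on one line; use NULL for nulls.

Joins associate left-to-right: agents INNER JOIN xref on agent_id gives 3 intermediate row(s).
Then INNER JOIN `listings z` on grp_id: keep only rows whose y.grp_id appears in z.

(Mona, 480); (Sara, 839)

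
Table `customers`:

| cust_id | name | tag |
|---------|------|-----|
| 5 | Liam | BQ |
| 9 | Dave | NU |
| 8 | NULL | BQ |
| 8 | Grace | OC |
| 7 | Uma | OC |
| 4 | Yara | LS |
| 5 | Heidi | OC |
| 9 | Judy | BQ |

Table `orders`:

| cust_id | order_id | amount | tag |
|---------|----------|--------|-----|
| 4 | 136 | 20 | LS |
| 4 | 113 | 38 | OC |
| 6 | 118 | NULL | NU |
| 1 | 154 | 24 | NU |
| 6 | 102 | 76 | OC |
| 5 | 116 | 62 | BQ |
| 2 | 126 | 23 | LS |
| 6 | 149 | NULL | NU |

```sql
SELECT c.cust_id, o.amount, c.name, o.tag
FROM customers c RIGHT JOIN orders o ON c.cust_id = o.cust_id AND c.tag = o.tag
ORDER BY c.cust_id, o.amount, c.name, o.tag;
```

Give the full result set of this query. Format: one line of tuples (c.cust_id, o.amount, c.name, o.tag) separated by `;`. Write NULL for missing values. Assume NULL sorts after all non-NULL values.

RIGHT JOIN keeps every row from `orders`; unmatched rows get NULL for `customers`'s columns.
Matching on c.cust_id = o.cust_id AND c.tag = o.tag.
- c[0] cust_id=5, tag=BQ → 1 match(es) in o → 1 row(s).
- c[1] cust_id=9, tag=NU → no match.
- c[2] cust_id=8, tag=BQ → no match.
- c[3] cust_id=8, tag=OC → no match.
- c[4] cust_id=7, tag=OC → no match.
- c[5] cust_id=4, tag=LS → 1 match(es) in o → 1 row(s).
- c[6] cust_id=5, tag=OC → no match.
- c[7] cust_id=9, tag=BQ → no match.
- 6 row(s) from o found no c partner → padded with NULL.
After projecting and ordering:
c.cust_id | o.amount | c.name | o.tag
4 | 20 | Yara | LS
5 | 62 | Liam | BQ
NULL | 23 | NULL | LS
NULL | 24 | NULL | NU
NULL | 38 | NULL | OC
NULL | 76 | NULL | OC
NULL | NULL | NULL | NU
NULL | NULL | NULL | NU

(4, 20, Yara, LS); (5, 62, Liam, BQ); (NULL, 23, NULL, LS); (NULL, 24, NULL, NU); (NULL, 38, NULL, OC); (NULL, 76, NULL, OC); (NULL, NULL, NULL, NU); (NULL, NULL, NULL, NU)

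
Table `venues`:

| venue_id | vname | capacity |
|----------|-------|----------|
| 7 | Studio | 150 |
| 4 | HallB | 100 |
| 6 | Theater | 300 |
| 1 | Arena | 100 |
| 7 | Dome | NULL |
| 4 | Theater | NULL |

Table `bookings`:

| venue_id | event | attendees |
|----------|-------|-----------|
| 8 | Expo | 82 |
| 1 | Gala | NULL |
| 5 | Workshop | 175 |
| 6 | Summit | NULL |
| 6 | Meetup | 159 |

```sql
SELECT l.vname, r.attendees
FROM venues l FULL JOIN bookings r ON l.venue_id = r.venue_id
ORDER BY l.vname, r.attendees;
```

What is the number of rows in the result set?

9

FULL OUTER JOIN keeps every row from both sides; unmatched rows get NULL for the other side's columns.
Matching on l.venue_id = r.venue_id.
- l row (venue_id=7): no match → kept, r columns NULL.
- l row (venue_id=4): no match → kept, r columns NULL.
- l row (venue_id=6): matches 2 r row(s) → 2 output row(s).
- l row (venue_id=1): matches 1 r row(s) → 1 output row(s).
- l row (venue_id=7): no match → kept, r columns NULL.
- l row (venue_id=4): no match → kept, r columns NULL.
- plus 2 unmatched r row(s), each kept with NULL l columns.
Total: 3 matched + 6 padded = 9 rows.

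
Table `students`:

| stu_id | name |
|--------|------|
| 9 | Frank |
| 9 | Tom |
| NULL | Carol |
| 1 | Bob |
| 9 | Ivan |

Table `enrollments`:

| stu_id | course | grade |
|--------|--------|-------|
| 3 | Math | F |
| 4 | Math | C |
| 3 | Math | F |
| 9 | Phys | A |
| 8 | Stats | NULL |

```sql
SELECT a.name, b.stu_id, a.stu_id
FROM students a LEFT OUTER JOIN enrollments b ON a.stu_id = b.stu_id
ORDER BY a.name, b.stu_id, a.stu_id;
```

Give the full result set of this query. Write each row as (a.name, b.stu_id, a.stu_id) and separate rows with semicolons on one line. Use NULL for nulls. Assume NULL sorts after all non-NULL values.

LEFT JOIN keeps every row from `students`; unmatched rows get NULL for `enrollments`'s columns.
Matching on a.stu_id = b.stu_id. A NULL in a compared column never satisfies the condition.
- a row (stu_id=9): matches 1 b row(s) → 1 output row(s).
- a row (stu_id=9): matches 1 b row(s) → 1 output row(s).
- a row (stu_id=NULL): no match → kept, b columns NULL.
- a row (stu_id=1): no match → kept, b columns NULL.
- a row (stu_id=9): matches 1 b row(s) → 1 output row(s).
After projecting and ordering:
a.name | b.stu_id | a.stu_id
Bob | NULL | 1
Carol | NULL | NULL
Frank | 9 | 9
Ivan | 9 | 9
Tom | 9 | 9

(Bob, NULL, 1); (Carol, NULL, NULL); (Frank, 9, 9); (Ivan, 9, 9); (Tom, 9, 9)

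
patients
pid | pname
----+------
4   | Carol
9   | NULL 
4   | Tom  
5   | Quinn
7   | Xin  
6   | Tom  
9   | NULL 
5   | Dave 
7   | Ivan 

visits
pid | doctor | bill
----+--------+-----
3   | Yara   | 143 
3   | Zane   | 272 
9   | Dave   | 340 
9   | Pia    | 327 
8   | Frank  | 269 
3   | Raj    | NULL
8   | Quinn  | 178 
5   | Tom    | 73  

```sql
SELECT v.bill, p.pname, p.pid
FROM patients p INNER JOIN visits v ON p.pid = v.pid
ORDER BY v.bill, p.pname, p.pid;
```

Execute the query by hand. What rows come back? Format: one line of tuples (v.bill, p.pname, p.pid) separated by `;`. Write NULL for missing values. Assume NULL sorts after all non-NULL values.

INNER JOIN keeps only pairs where the ON condition holds.
Matching on p.pid = v.pid.
- p (pid=4) has no partner → excluded.
- p (pid=9) pairs with 2 row(s) of v.
- p (pid=4) has no partner → excluded.
- p (pid=5) pairs with 1 row(s) of v.
- p (pid=7) has no partner → excluded.
- p (pid=6) has no partner → excluded.
- p (pid=9) pairs with 2 row(s) of v.
- p (pid=5) pairs with 1 row(s) of v.
- p (pid=7) has no partner → excluded.
After projecting and ordering:
v.bill | p.pname | p.pid
73 | Dave | 5
73 | Quinn | 5
327 | NULL | 9
327 | NULL | 9
340 | NULL | 9
340 | NULL | 9

(73, Dave, 5); (73, Quinn, 5); (327, NULL, 9); (327, NULL, 9); (340, NULL, 9); (340, NULL, 9)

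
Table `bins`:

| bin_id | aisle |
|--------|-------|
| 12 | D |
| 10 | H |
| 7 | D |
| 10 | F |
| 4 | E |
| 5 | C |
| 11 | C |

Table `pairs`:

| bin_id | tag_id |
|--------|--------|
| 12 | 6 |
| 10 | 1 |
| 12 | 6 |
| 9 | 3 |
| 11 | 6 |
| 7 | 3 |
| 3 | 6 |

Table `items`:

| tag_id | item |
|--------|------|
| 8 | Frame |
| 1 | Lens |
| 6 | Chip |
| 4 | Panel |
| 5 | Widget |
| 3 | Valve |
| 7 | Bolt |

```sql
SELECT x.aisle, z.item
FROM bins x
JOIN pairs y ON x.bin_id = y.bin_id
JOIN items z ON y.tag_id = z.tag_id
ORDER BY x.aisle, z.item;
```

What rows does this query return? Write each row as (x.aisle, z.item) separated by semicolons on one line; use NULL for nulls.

Evaluate left to right. First `bins x INNER JOIN pairs y` on bin_id: 6 row(s).
Then INNER JOIN `items z` on tag_id: keep only rows whose y.tag_id appears in z.

(C, Chip); (D, Chip); (D, Chip); (D, Valve); (F, Lens); (H, Lens)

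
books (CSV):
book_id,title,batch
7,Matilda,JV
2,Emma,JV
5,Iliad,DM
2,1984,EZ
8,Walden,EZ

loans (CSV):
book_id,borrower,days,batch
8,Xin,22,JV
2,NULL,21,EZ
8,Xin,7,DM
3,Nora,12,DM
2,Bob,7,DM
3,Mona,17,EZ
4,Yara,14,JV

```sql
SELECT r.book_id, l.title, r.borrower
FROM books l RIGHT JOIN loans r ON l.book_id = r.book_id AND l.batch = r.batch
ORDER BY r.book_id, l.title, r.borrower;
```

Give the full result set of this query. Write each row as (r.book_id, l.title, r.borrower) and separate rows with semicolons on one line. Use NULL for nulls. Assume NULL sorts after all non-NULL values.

(2, 1984, NULL); (2, NULL, Bob); (3, NULL, Mona); (3, NULL, Nora); (4, NULL, Yara); (8, NULL, Xin); (8, NULL, Xin)

RIGHT JOIN keeps every row from `loans`; unmatched rows get NULL for `books`'s columns.
Matching on l.book_id = r.book_id AND l.batch = r.batch.
Matched pairs: 1; unmatched r rows kept: 6.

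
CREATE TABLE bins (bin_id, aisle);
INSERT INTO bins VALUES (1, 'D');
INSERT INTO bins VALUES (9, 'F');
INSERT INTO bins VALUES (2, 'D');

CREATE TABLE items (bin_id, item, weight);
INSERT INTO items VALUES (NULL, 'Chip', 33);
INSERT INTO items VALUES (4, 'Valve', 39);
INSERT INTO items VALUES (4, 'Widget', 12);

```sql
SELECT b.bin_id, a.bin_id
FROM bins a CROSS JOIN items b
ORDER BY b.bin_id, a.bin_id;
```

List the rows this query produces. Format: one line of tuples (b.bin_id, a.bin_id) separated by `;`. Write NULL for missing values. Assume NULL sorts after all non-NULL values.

CROSS JOIN pairs every row of `bins` with every row of `items`: 3 × 3 = 9 rows.

(4, 1); (4, 1); (4, 2); (4, 2); (4, 9); (4, 9); (NULL, 1); (NULL, 2); (NULL, 9)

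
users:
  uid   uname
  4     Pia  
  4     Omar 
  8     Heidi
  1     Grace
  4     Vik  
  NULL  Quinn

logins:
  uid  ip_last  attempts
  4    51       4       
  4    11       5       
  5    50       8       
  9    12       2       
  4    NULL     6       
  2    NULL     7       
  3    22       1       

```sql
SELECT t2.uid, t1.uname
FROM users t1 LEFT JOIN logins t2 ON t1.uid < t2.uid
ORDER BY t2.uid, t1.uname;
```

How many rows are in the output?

15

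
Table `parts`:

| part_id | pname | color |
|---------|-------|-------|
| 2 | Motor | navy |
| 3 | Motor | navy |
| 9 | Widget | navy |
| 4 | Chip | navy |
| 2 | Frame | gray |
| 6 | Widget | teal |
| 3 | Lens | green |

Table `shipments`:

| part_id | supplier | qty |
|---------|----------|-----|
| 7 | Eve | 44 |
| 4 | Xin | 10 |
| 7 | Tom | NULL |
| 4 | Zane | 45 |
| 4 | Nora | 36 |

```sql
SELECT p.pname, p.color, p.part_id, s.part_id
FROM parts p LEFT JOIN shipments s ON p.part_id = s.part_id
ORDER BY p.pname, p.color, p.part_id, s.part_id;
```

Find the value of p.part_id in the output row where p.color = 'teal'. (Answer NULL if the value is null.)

6

LEFT JOIN keeps every row from `parts`; unmatched rows get NULL for `shipments`'s columns.
Matching on p.part_id = s.part_id.
Matched pairs: 3; unmatched p rows kept: 6.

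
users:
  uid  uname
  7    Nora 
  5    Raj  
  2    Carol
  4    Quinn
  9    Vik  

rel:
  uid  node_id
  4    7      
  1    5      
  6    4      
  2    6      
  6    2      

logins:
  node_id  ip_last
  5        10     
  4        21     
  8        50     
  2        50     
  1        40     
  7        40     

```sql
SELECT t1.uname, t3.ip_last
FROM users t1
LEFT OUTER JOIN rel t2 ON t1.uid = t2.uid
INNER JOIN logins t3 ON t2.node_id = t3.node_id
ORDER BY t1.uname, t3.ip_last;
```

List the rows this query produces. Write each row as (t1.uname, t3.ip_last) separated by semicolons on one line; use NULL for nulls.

Evaluate left to right. First `users t1 LEFT JOIN rel t2` on uid: 5 row(s).
Then INNER JOIN `logins t3` on node_id: keep only rows whose t2.node_id appears in t3.

(Quinn, 40)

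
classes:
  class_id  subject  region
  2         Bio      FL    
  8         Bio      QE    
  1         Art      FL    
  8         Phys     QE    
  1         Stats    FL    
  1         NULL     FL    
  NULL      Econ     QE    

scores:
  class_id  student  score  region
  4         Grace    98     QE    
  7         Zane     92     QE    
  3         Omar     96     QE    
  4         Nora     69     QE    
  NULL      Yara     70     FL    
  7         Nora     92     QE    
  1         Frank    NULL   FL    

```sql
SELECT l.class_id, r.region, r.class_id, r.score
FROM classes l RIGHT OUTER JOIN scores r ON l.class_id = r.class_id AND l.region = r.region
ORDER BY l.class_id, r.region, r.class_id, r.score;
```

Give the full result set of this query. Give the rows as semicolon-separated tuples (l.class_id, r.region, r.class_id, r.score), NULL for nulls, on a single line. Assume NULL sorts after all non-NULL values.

RIGHT JOIN keeps every row from `scores`; unmatched rows get NULL for `classes`'s columns.
Matching on l.class_id = r.class_id AND l.region = r.region. A NULL in a compared column never satisfies the condition.
Matched pairs: 3; unmatched r rows kept: 6.

(1, FL, 1, NULL); (1, FL, 1, NULL); (1, FL, 1, NULL); (NULL, FL, NULL, 70); (NULL, QE, 3, 96); (NULL, QE, 4, 69); (NULL, QE, 4, 98); (NULL, QE, 7, 92); (NULL, QE, 7, 92)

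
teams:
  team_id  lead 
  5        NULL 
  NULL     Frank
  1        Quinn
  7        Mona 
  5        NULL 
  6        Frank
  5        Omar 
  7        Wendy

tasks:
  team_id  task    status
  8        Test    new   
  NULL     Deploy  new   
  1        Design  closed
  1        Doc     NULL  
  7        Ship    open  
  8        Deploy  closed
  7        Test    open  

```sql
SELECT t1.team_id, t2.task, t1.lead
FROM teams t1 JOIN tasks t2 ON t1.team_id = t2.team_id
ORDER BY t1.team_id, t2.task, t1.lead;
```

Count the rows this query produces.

6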